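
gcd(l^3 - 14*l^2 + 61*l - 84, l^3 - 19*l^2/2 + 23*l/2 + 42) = l^2 - 11*l + 28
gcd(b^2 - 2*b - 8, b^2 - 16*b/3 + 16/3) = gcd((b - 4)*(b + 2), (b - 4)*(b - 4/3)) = b - 4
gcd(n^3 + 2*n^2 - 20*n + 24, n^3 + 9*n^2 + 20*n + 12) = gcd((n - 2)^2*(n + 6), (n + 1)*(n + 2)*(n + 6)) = n + 6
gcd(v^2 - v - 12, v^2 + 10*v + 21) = v + 3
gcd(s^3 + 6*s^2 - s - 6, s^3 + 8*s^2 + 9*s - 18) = s^2 + 5*s - 6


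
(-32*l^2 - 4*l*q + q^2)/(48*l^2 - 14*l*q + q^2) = (4*l + q)/(-6*l + q)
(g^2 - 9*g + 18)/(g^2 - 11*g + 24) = (g - 6)/(g - 8)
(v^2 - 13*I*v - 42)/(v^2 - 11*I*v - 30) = (v - 7*I)/(v - 5*I)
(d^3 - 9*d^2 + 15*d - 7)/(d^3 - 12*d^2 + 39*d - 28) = (d - 1)/(d - 4)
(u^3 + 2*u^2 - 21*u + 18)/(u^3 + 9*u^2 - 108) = (u - 1)/(u + 6)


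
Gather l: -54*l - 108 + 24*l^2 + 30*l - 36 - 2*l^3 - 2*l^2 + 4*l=-2*l^3 + 22*l^2 - 20*l - 144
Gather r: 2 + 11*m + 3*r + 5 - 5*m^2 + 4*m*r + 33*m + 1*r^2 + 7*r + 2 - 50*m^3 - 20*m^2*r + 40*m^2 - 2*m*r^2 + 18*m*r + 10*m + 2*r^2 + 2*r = -50*m^3 + 35*m^2 + 54*m + r^2*(3 - 2*m) + r*(-20*m^2 + 22*m + 12) + 9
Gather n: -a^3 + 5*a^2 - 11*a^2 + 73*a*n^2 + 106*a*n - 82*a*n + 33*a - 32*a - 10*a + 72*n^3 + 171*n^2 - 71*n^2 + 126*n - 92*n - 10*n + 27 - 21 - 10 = -a^3 - 6*a^2 - 9*a + 72*n^3 + n^2*(73*a + 100) + n*(24*a + 24) - 4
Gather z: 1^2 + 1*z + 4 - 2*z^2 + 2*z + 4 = -2*z^2 + 3*z + 9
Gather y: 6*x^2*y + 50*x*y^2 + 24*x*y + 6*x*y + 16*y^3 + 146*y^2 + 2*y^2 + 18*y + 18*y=16*y^3 + y^2*(50*x + 148) + y*(6*x^2 + 30*x + 36)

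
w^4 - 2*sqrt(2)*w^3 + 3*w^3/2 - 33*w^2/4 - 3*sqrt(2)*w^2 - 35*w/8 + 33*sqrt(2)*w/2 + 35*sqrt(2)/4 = (w - 5/2)*(w + 1/2)*(w + 7/2)*(w - 2*sqrt(2))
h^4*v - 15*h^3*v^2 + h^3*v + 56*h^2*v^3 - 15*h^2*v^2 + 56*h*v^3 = h*(h - 8*v)*(h - 7*v)*(h*v + v)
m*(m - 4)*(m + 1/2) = m^3 - 7*m^2/2 - 2*m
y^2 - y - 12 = (y - 4)*(y + 3)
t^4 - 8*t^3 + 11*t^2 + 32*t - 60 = (t - 5)*(t - 3)*(t - 2)*(t + 2)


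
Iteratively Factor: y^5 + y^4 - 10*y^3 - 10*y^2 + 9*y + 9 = (y + 3)*(y^4 - 2*y^3 - 4*y^2 + 2*y + 3) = (y - 3)*(y + 3)*(y^3 + y^2 - y - 1) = (y - 3)*(y + 1)*(y + 3)*(y^2 - 1) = (y - 3)*(y + 1)^2*(y + 3)*(y - 1)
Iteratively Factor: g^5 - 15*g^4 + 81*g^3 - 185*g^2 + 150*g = (g - 5)*(g^4 - 10*g^3 + 31*g^2 - 30*g) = (g - 5)*(g - 2)*(g^3 - 8*g^2 + 15*g) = (g - 5)^2*(g - 2)*(g^2 - 3*g) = g*(g - 5)^2*(g - 2)*(g - 3)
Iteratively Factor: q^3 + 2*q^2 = (q)*(q^2 + 2*q) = q*(q + 2)*(q)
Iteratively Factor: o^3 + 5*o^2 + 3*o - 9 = (o + 3)*(o^2 + 2*o - 3) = (o + 3)^2*(o - 1)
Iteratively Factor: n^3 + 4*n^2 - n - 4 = (n + 1)*(n^2 + 3*n - 4) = (n + 1)*(n + 4)*(n - 1)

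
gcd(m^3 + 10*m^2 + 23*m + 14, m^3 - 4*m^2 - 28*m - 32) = m + 2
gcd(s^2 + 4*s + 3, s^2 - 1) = s + 1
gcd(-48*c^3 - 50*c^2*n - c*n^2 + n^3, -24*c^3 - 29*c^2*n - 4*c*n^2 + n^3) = 8*c^2 + 7*c*n - n^2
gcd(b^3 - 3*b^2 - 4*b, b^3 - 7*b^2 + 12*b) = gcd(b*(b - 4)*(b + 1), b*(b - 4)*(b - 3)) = b^2 - 4*b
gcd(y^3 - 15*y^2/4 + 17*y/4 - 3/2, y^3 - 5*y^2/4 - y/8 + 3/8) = y^2 - 7*y/4 + 3/4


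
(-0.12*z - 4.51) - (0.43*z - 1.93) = -0.55*z - 2.58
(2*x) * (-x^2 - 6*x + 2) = -2*x^3 - 12*x^2 + 4*x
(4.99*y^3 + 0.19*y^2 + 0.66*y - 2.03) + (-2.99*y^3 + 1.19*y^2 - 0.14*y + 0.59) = 2.0*y^3 + 1.38*y^2 + 0.52*y - 1.44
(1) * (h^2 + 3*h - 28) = h^2 + 3*h - 28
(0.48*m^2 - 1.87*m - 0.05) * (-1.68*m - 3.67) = -0.8064*m^3 + 1.38*m^2 + 6.9469*m + 0.1835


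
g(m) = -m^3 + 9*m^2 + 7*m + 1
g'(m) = -3*m^2 + 18*m + 7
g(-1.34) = 10.19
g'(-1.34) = -22.51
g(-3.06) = 92.51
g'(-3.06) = -76.17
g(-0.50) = -0.12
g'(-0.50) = -2.75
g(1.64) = 32.28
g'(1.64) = 28.45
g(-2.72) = 68.67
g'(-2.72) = -64.16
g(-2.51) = 55.94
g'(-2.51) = -57.08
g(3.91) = 106.19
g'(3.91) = 31.52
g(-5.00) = 316.00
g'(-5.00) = -158.00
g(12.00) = -347.00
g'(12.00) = -209.00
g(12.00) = -347.00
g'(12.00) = -209.00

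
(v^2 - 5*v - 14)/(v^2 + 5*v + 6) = (v - 7)/(v + 3)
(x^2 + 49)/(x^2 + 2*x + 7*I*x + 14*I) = (x - 7*I)/(x + 2)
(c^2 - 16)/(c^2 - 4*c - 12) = (16 - c^2)/(-c^2 + 4*c + 12)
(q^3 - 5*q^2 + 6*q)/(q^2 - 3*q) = q - 2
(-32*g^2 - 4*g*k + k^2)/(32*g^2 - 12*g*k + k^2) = (-4*g - k)/(4*g - k)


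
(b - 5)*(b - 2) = b^2 - 7*b + 10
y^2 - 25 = (y - 5)*(y + 5)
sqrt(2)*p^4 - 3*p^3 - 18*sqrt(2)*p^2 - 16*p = p*(p - 4*sqrt(2))*(p + 2*sqrt(2))*(sqrt(2)*p + 1)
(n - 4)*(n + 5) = n^2 + n - 20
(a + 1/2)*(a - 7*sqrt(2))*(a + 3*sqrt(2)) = a^3 - 4*sqrt(2)*a^2 + a^2/2 - 42*a - 2*sqrt(2)*a - 21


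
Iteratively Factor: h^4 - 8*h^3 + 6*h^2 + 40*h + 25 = (h - 5)*(h^3 - 3*h^2 - 9*h - 5) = (h - 5)*(h + 1)*(h^2 - 4*h - 5) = (h - 5)*(h + 1)^2*(h - 5)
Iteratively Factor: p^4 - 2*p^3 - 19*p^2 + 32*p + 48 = (p + 4)*(p^3 - 6*p^2 + 5*p + 12) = (p - 4)*(p + 4)*(p^2 - 2*p - 3) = (p - 4)*(p - 3)*(p + 4)*(p + 1)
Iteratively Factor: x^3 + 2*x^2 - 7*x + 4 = (x + 4)*(x^2 - 2*x + 1) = (x - 1)*(x + 4)*(x - 1)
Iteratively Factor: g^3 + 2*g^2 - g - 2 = (g - 1)*(g^2 + 3*g + 2) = (g - 1)*(g + 1)*(g + 2)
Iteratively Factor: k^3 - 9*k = (k)*(k^2 - 9) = k*(k + 3)*(k - 3)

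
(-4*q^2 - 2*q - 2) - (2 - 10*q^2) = 6*q^2 - 2*q - 4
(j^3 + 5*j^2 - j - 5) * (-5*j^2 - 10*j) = -5*j^5 - 35*j^4 - 45*j^3 + 35*j^2 + 50*j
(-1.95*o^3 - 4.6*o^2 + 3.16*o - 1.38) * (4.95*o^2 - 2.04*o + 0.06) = -9.6525*o^5 - 18.792*o^4 + 24.909*o^3 - 13.5534*o^2 + 3.0048*o - 0.0828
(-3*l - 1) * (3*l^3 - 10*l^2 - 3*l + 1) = -9*l^4 + 27*l^3 + 19*l^2 - 1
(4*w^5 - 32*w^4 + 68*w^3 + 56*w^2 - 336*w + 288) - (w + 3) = 4*w^5 - 32*w^4 + 68*w^3 + 56*w^2 - 337*w + 285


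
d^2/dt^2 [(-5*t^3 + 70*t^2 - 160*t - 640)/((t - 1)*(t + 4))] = 30*(-29*t^3 - 60*t^2 - 528*t - 608)/(t^6 + 9*t^5 + 15*t^4 - 45*t^3 - 60*t^2 + 144*t - 64)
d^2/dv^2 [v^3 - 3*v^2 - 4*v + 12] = 6*v - 6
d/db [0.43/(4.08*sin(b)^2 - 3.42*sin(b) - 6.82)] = (1.4706 - 3.5088*sin(b))*cos(b)/(-4.08*sin(b)^2 + 3.42*sin(b) + 6.82)^2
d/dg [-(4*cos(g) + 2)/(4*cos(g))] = -sin(g)/(2*cos(g)^2)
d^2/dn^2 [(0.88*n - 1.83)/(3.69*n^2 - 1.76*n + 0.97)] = ((16.603 - 19.4832*n)*(3.69*n^2 - 1.76*n + 0.97) + (0.88*n - 1.83)*(7.38*n - 1.76)*(14.76*n - 3.52))/(3.69*n^2 - 1.76*n + 0.97)^3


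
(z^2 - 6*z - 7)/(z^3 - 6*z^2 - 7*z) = 1/z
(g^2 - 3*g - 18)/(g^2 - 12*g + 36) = (g + 3)/(g - 6)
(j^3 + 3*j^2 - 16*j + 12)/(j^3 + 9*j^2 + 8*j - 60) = (j - 1)/(j + 5)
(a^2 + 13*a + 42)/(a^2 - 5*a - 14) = (a^2 + 13*a + 42)/(a^2 - 5*a - 14)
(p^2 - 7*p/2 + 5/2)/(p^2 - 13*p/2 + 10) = (p - 1)/(p - 4)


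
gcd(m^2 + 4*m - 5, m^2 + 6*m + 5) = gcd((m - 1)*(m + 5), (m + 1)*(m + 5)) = m + 5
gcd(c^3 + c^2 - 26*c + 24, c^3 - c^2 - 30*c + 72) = c^2 + 2*c - 24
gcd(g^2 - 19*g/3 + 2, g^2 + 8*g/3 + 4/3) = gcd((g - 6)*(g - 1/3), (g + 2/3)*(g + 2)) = 1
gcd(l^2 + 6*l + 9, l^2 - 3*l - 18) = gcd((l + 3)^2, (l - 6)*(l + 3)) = l + 3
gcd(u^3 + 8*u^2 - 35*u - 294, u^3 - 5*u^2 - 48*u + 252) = u^2 + u - 42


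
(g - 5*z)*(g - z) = g^2 - 6*g*z + 5*z^2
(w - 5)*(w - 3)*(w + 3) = w^3 - 5*w^2 - 9*w + 45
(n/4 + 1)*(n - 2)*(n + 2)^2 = n^4/4 + 3*n^3/2 + n^2 - 6*n - 8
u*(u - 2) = u^2 - 2*u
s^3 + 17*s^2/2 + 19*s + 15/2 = (s + 1/2)*(s + 3)*(s + 5)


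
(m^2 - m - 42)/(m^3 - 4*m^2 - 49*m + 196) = (m + 6)/(m^2 + 3*m - 28)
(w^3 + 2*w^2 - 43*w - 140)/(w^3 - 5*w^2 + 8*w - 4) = (w^3 + 2*w^2 - 43*w - 140)/(w^3 - 5*w^2 + 8*w - 4)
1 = 1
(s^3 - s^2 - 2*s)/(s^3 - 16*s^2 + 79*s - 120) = s*(s^2 - s - 2)/(s^3 - 16*s^2 + 79*s - 120)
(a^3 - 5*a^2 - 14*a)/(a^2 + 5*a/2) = 2*(a^2 - 5*a - 14)/(2*a + 5)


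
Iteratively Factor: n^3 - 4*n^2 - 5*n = (n - 5)*(n^2 + n) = n*(n - 5)*(n + 1)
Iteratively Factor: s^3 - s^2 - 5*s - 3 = (s - 3)*(s^2 + 2*s + 1) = (s - 3)*(s + 1)*(s + 1)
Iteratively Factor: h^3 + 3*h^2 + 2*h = (h)*(h^2 + 3*h + 2) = h*(h + 2)*(h + 1)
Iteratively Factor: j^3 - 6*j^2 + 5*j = (j - 1)*(j^2 - 5*j) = (j - 5)*(j - 1)*(j)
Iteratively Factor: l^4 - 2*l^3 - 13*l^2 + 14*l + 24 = (l + 3)*(l^3 - 5*l^2 + 2*l + 8) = (l - 2)*(l + 3)*(l^2 - 3*l - 4) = (l - 2)*(l + 1)*(l + 3)*(l - 4)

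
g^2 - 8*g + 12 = (g - 6)*(g - 2)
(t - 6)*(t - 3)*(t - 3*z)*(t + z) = t^4 - 2*t^3*z - 9*t^3 - 3*t^2*z^2 + 18*t^2*z + 18*t^2 + 27*t*z^2 - 36*t*z - 54*z^2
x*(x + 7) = x^2 + 7*x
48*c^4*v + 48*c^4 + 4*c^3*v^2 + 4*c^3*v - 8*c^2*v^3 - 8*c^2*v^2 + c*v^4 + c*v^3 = (-6*c + v)*(-4*c + v)*(2*c + v)*(c*v + c)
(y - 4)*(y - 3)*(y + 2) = y^3 - 5*y^2 - 2*y + 24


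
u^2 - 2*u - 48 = (u - 8)*(u + 6)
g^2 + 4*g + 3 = (g + 1)*(g + 3)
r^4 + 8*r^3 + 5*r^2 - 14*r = r*(r - 1)*(r + 2)*(r + 7)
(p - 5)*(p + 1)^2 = p^3 - 3*p^2 - 9*p - 5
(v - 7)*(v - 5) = v^2 - 12*v + 35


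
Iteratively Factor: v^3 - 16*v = (v)*(v^2 - 16) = v*(v + 4)*(v - 4)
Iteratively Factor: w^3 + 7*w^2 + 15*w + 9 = (w + 3)*(w^2 + 4*w + 3) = (w + 3)^2*(w + 1)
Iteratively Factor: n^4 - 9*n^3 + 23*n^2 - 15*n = (n - 1)*(n^3 - 8*n^2 + 15*n) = (n - 3)*(n - 1)*(n^2 - 5*n) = (n - 5)*(n - 3)*(n - 1)*(n)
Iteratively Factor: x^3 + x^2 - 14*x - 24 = (x + 3)*(x^2 - 2*x - 8) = (x - 4)*(x + 3)*(x + 2)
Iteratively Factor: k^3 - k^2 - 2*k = (k)*(k^2 - k - 2) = k*(k + 1)*(k - 2)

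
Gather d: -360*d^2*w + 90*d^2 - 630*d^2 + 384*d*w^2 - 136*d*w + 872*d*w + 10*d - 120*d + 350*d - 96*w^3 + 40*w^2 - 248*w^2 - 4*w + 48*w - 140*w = d^2*(-360*w - 540) + d*(384*w^2 + 736*w + 240) - 96*w^3 - 208*w^2 - 96*w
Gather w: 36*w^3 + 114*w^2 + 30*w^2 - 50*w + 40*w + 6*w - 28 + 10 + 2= 36*w^3 + 144*w^2 - 4*w - 16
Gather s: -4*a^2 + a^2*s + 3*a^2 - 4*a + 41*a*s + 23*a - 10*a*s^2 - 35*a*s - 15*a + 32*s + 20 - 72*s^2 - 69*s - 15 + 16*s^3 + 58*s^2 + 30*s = -a^2 + 4*a + 16*s^3 + s^2*(-10*a - 14) + s*(a^2 + 6*a - 7) + 5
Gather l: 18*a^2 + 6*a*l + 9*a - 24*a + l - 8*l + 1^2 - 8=18*a^2 - 15*a + l*(6*a - 7) - 7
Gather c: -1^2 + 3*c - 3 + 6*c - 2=9*c - 6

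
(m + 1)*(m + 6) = m^2 + 7*m + 6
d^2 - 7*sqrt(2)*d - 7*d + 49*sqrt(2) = (d - 7)*(d - 7*sqrt(2))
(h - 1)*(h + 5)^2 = h^3 + 9*h^2 + 15*h - 25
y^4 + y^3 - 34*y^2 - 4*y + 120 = (y - 5)*(y - 2)*(y + 2)*(y + 6)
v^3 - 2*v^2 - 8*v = v*(v - 4)*(v + 2)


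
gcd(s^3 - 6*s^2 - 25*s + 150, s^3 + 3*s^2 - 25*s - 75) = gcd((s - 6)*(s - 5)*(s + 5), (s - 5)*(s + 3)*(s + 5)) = s^2 - 25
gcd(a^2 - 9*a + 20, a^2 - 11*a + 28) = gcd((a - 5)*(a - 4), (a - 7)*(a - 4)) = a - 4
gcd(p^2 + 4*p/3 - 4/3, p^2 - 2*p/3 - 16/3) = p + 2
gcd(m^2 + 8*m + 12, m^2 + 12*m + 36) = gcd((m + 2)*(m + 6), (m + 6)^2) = m + 6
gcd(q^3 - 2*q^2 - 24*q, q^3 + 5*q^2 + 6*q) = q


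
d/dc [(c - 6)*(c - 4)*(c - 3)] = 3*c^2 - 26*c + 54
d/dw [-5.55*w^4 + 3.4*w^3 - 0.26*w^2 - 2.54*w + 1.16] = -22.2*w^3 + 10.2*w^2 - 0.52*w - 2.54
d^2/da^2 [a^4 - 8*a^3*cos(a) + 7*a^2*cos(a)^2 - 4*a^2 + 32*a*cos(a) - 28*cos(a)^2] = 8*a^3*cos(a) + 48*a^2*sin(a) - 14*a^2*cos(2*a) + 12*a^2 - 28*a*sin(2*a) - 80*a*cos(a) - 64*sin(a) + 63*cos(2*a) - 1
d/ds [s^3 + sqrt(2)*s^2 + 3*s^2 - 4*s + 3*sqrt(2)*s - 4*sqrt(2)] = 3*s^2 + 2*sqrt(2)*s + 6*s - 4 + 3*sqrt(2)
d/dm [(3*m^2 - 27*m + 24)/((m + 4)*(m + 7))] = 60*(m^2 + 2*m - 17)/(m^4 + 22*m^3 + 177*m^2 + 616*m + 784)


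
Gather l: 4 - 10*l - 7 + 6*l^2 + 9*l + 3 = 6*l^2 - l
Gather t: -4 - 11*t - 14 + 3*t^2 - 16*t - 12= 3*t^2 - 27*t - 30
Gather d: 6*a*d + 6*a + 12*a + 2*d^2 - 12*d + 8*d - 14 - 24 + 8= 18*a + 2*d^2 + d*(6*a - 4) - 30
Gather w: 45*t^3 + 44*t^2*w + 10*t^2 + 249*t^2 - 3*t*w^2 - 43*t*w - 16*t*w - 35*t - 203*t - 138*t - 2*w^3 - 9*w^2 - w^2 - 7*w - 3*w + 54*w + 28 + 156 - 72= 45*t^3 + 259*t^2 - 376*t - 2*w^3 + w^2*(-3*t - 10) + w*(44*t^2 - 59*t + 44) + 112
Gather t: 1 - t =1 - t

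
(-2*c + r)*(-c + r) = 2*c^2 - 3*c*r + r^2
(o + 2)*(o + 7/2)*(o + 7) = o^3 + 25*o^2/2 + 91*o/2 + 49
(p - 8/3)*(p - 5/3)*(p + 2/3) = p^3 - 11*p^2/3 + 14*p/9 + 80/27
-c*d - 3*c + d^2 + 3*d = (-c + d)*(d + 3)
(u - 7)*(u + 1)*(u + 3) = u^3 - 3*u^2 - 25*u - 21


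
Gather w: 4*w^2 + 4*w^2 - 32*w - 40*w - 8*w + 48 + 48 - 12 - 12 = 8*w^2 - 80*w + 72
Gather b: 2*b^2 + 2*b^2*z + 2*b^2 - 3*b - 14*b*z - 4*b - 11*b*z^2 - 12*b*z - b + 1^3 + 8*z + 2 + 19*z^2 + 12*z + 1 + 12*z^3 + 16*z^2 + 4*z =b^2*(2*z + 4) + b*(-11*z^2 - 26*z - 8) + 12*z^3 + 35*z^2 + 24*z + 4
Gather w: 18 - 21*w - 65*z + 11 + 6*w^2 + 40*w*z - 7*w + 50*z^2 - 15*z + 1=6*w^2 + w*(40*z - 28) + 50*z^2 - 80*z + 30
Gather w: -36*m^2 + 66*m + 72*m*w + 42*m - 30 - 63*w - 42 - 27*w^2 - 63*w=-36*m^2 + 108*m - 27*w^2 + w*(72*m - 126) - 72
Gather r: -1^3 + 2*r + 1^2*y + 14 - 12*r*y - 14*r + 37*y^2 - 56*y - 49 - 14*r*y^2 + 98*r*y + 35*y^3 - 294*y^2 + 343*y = r*(-14*y^2 + 86*y - 12) + 35*y^3 - 257*y^2 + 288*y - 36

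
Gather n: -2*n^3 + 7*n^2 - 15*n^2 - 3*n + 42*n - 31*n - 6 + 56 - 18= -2*n^3 - 8*n^2 + 8*n + 32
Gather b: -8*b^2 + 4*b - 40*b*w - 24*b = -8*b^2 + b*(-40*w - 20)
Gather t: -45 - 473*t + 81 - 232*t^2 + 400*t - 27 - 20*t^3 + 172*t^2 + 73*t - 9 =-20*t^3 - 60*t^2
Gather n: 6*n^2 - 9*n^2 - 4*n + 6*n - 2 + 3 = -3*n^2 + 2*n + 1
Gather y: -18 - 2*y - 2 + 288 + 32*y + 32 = 30*y + 300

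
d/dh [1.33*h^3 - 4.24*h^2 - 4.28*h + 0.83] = 3.99*h^2 - 8.48*h - 4.28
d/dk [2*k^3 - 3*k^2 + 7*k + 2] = 6*k^2 - 6*k + 7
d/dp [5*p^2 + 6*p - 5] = 10*p + 6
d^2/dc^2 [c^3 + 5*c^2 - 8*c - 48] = 6*c + 10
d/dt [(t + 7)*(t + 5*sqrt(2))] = 2*t + 7 + 5*sqrt(2)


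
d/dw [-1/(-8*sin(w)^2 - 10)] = -2*sin(2*w)/(2*cos(2*w) - 7)^2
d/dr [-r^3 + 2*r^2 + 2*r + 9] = -3*r^2 + 4*r + 2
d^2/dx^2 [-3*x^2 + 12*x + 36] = -6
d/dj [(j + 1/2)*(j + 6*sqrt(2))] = 2*j + 1/2 + 6*sqrt(2)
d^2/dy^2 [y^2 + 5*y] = 2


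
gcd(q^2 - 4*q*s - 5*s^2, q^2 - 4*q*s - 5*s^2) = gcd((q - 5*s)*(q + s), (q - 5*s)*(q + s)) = q^2 - 4*q*s - 5*s^2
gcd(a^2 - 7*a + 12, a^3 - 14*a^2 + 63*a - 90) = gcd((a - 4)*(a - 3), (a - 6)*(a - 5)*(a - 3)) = a - 3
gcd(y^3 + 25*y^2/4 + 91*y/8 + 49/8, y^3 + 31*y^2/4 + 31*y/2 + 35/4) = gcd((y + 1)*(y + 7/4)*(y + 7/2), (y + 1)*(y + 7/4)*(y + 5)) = y^2 + 11*y/4 + 7/4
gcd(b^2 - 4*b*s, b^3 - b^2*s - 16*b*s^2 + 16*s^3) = -b + 4*s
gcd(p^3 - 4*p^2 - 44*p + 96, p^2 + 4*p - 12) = p^2 + 4*p - 12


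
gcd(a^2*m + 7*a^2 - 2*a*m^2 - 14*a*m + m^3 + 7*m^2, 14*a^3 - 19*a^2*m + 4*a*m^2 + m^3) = a - m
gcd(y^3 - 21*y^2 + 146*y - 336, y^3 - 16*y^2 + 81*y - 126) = y^2 - 13*y + 42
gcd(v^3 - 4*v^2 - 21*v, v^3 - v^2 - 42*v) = v^2 - 7*v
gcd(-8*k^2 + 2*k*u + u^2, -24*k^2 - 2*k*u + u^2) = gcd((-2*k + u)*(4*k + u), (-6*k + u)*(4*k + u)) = 4*k + u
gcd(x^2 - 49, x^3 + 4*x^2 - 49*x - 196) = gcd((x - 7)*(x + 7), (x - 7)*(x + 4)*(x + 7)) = x^2 - 49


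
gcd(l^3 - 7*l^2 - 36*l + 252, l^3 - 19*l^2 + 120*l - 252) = l^2 - 13*l + 42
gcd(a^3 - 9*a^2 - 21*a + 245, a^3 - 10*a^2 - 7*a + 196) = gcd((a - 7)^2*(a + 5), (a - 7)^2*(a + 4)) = a^2 - 14*a + 49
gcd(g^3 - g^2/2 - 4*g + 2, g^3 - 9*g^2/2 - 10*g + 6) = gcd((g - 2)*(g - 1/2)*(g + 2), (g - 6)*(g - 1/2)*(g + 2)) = g^2 + 3*g/2 - 1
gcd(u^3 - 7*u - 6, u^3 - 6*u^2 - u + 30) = u^2 - u - 6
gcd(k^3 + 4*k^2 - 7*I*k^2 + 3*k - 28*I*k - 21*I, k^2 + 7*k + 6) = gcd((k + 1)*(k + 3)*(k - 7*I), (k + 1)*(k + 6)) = k + 1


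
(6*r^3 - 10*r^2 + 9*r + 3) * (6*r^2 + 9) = 36*r^5 - 60*r^4 + 108*r^3 - 72*r^2 + 81*r + 27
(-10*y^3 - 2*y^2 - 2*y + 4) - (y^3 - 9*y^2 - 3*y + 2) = -11*y^3 + 7*y^2 + y + 2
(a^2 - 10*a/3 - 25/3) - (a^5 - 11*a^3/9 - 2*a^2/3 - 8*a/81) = -a^5 + 11*a^3/9 + 5*a^2/3 - 262*a/81 - 25/3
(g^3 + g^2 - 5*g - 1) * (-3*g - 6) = -3*g^4 - 9*g^3 + 9*g^2 + 33*g + 6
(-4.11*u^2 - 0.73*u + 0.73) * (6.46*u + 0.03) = -26.5506*u^3 - 4.8391*u^2 + 4.6939*u + 0.0219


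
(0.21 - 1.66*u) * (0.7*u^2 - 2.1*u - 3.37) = -1.162*u^3 + 3.633*u^2 + 5.1532*u - 0.7077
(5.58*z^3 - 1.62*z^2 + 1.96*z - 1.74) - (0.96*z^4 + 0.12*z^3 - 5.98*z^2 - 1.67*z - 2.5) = -0.96*z^4 + 5.46*z^3 + 4.36*z^2 + 3.63*z + 0.76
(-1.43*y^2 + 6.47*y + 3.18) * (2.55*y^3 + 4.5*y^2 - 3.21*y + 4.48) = -3.6465*y^5 + 10.0635*y^4 + 41.8143*y^3 - 12.8651*y^2 + 18.7778*y + 14.2464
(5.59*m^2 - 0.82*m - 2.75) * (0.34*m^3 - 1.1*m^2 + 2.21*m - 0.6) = 1.9006*m^5 - 6.4278*m^4 + 12.3209*m^3 - 2.1412*m^2 - 5.5855*m + 1.65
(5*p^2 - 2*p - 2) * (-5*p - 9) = -25*p^3 - 35*p^2 + 28*p + 18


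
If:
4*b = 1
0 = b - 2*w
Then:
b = 1/4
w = 1/8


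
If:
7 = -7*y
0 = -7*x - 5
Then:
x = -5/7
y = -1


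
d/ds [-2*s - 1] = -2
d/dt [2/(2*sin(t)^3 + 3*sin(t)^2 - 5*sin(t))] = 2*(-6*cos(t) - 6/tan(t) + 5*cos(t)/sin(t)^2)/((sin(t) - 1)^2*(2*sin(t) + 5)^2)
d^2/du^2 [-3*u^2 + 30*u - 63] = -6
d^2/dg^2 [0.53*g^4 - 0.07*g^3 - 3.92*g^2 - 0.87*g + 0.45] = 6.36*g^2 - 0.42*g - 7.84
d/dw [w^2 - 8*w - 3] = 2*w - 8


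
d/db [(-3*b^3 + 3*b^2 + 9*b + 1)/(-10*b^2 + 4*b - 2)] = (15*b^4 - 12*b^3 + 60*b^2 + 4*b - 11)/(2*(25*b^4 - 20*b^3 + 14*b^2 - 4*b + 1))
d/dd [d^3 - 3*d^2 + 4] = 3*d*(d - 2)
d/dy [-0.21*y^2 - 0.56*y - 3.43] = -0.42*y - 0.56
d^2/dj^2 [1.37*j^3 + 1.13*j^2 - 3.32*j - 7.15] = 8.22*j + 2.26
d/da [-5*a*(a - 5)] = 25 - 10*a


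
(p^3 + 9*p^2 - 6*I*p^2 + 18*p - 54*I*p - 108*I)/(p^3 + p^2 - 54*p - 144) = (p - 6*I)/(p - 8)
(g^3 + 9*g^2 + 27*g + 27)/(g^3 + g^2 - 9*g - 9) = (g^2 + 6*g + 9)/(g^2 - 2*g - 3)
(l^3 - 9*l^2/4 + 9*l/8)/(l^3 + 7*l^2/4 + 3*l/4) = (8*l^2 - 18*l + 9)/(2*(4*l^2 + 7*l + 3))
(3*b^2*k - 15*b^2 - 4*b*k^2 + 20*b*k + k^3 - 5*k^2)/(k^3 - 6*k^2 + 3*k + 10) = (3*b^2 - 4*b*k + k^2)/(k^2 - k - 2)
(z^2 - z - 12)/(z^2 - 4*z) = (z + 3)/z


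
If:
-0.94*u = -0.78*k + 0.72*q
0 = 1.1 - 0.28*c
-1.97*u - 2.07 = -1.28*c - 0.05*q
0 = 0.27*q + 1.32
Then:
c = 3.93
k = -2.85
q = -4.89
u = 1.38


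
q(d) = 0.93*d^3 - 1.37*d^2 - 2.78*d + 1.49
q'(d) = 2.79*d^2 - 2.74*d - 2.78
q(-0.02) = 1.55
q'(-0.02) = -2.72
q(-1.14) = 1.50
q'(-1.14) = 3.97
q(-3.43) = -42.62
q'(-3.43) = 39.44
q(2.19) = -1.40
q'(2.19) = 4.60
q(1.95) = -2.24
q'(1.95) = 2.49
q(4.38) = 41.18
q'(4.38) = 38.74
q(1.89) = -2.38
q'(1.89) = 2.01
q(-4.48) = -97.17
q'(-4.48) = 65.49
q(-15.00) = -3403.81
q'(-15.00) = 666.07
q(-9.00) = -762.43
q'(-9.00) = 247.87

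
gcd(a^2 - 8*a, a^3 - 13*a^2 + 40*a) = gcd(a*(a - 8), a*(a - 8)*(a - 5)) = a^2 - 8*a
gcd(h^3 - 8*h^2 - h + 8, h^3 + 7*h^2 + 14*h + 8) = h + 1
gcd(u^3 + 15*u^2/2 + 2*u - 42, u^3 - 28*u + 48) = u^2 + 4*u - 12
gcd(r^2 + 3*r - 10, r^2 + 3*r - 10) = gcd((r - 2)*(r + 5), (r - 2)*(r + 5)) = r^2 + 3*r - 10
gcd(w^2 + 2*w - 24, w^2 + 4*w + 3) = 1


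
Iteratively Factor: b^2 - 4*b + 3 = (b - 3)*(b - 1)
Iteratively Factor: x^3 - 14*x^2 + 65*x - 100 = (x - 5)*(x^2 - 9*x + 20) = (x - 5)^2*(x - 4)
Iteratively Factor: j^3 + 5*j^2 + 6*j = (j + 2)*(j^2 + 3*j) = (j + 2)*(j + 3)*(j)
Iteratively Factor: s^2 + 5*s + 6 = (s + 2)*(s + 3)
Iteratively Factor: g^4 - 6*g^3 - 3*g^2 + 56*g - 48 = (g - 4)*(g^3 - 2*g^2 - 11*g + 12) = (g - 4)*(g + 3)*(g^2 - 5*g + 4) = (g - 4)*(g - 1)*(g + 3)*(g - 4)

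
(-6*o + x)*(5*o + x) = -30*o^2 - o*x + x^2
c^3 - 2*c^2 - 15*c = c*(c - 5)*(c + 3)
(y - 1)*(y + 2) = y^2 + y - 2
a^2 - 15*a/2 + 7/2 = (a - 7)*(a - 1/2)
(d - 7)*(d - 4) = d^2 - 11*d + 28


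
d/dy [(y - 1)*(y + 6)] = 2*y + 5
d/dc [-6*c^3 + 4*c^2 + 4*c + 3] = -18*c^2 + 8*c + 4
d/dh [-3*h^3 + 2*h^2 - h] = -9*h^2 + 4*h - 1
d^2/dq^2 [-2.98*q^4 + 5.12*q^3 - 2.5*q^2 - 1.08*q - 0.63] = -35.76*q^2 + 30.72*q - 5.0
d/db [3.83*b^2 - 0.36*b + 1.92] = 7.66*b - 0.36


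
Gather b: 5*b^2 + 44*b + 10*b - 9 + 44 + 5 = 5*b^2 + 54*b + 40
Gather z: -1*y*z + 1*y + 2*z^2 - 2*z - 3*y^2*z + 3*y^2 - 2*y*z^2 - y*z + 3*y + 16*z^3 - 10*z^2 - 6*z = 3*y^2 + 4*y + 16*z^3 + z^2*(-2*y - 8) + z*(-3*y^2 - 2*y - 8)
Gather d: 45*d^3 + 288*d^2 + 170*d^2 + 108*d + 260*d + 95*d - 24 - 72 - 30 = 45*d^3 + 458*d^2 + 463*d - 126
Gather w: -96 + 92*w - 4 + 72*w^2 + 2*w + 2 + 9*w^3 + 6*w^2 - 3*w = 9*w^3 + 78*w^2 + 91*w - 98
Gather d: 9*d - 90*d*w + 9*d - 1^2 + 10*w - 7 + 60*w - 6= d*(18 - 90*w) + 70*w - 14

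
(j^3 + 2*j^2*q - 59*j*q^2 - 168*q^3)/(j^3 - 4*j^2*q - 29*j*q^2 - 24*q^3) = (j + 7*q)/(j + q)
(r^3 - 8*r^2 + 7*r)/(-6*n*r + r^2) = (-r^2 + 8*r - 7)/(6*n - r)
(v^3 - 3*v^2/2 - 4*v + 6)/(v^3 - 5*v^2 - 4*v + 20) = (v - 3/2)/(v - 5)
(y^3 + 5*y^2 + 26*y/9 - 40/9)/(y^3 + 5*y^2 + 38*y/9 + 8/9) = (9*y^2 + 9*y - 10)/(9*y^2 + 9*y + 2)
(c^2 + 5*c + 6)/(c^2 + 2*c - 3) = (c + 2)/(c - 1)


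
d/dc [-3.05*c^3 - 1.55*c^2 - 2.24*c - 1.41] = -9.15*c^2 - 3.1*c - 2.24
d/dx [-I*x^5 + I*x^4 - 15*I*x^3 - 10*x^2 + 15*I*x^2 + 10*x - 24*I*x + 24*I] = -5*I*x^4 + 4*I*x^3 - 45*I*x^2 - x*(20 - 30*I) + 10 - 24*I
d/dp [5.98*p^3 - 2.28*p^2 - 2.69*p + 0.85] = 17.94*p^2 - 4.56*p - 2.69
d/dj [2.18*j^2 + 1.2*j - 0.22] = 4.36*j + 1.2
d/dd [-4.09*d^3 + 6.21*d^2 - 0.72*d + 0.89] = -12.27*d^2 + 12.42*d - 0.72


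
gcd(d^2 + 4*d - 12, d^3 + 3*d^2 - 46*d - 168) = d + 6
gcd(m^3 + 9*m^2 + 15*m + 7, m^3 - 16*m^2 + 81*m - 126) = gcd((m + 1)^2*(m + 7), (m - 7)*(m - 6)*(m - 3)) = 1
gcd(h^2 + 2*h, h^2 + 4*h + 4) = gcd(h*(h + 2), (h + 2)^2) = h + 2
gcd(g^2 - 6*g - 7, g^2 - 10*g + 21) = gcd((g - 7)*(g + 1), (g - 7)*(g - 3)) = g - 7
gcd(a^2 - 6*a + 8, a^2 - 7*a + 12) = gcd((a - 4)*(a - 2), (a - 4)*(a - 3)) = a - 4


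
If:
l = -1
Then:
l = -1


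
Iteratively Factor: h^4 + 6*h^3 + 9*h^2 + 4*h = (h + 1)*(h^3 + 5*h^2 + 4*h) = (h + 1)*(h + 4)*(h^2 + h) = (h + 1)^2*(h + 4)*(h)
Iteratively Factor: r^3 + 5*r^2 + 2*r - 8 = (r + 4)*(r^2 + r - 2) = (r + 2)*(r + 4)*(r - 1)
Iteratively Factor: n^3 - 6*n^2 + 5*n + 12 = (n - 4)*(n^2 - 2*n - 3) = (n - 4)*(n + 1)*(n - 3)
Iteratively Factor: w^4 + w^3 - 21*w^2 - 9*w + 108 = (w + 4)*(w^3 - 3*w^2 - 9*w + 27) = (w - 3)*(w + 4)*(w^2 - 9) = (w - 3)^2*(w + 4)*(w + 3)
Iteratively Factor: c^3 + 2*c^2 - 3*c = (c - 1)*(c^2 + 3*c) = c*(c - 1)*(c + 3)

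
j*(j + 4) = j^2 + 4*j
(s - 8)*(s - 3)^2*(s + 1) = s^4 - 13*s^3 + 43*s^2 - 15*s - 72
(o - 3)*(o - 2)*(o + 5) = o^3 - 19*o + 30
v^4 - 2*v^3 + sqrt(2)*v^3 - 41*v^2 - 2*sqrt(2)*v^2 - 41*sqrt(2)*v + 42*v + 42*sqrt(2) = (v - 7)*(v - 1)*(v + 6)*(v + sqrt(2))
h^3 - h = h*(h - 1)*(h + 1)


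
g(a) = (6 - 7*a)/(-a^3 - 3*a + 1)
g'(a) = (6 - 7*a)*(3*a^2 + 3)/(-a^3 - 3*a + 1)^2 - 7/(-a^3 - 3*a + 1)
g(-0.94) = 2.71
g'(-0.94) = 1.78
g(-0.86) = 2.85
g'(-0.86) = 1.87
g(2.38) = 0.54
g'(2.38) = -0.20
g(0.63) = -1.39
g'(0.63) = 11.27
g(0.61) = -1.64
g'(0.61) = 13.00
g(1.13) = 0.50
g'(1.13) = 0.94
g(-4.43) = 0.37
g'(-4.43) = 0.15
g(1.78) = 0.65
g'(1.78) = -0.11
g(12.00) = 0.04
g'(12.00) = -0.00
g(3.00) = 0.43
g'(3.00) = -0.17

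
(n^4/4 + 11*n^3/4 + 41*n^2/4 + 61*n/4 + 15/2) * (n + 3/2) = n^5/4 + 25*n^4/8 + 115*n^3/8 + 245*n^2/8 + 243*n/8 + 45/4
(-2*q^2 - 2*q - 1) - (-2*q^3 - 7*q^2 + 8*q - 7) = 2*q^3 + 5*q^2 - 10*q + 6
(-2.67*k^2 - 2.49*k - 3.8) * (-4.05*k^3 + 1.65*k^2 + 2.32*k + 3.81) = 10.8135*k^5 + 5.679*k^4 + 5.0871*k^3 - 22.2195*k^2 - 18.3029*k - 14.478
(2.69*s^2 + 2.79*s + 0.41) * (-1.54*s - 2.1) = -4.1426*s^3 - 9.9456*s^2 - 6.4904*s - 0.861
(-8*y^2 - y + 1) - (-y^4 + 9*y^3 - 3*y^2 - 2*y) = y^4 - 9*y^3 - 5*y^2 + y + 1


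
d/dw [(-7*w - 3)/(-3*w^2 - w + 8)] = (21*w^2 + 7*w - (6*w + 1)*(7*w + 3) - 56)/(3*w^2 + w - 8)^2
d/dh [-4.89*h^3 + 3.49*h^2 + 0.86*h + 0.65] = -14.67*h^2 + 6.98*h + 0.86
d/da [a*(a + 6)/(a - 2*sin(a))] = (a*(a + 6)*(2*cos(a) - 1) + (a - 2*sin(a))*(2*a + 6))/(a - 2*sin(a))^2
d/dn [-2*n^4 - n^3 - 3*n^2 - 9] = n*(-8*n^2 - 3*n - 6)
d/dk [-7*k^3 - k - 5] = -21*k^2 - 1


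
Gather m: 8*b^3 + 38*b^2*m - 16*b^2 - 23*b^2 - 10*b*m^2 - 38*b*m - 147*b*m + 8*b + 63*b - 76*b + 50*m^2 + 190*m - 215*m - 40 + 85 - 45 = 8*b^3 - 39*b^2 - 5*b + m^2*(50 - 10*b) + m*(38*b^2 - 185*b - 25)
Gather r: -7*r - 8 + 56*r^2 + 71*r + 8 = 56*r^2 + 64*r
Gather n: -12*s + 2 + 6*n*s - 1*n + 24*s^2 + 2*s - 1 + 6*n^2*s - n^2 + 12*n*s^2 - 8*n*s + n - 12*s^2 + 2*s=n^2*(6*s - 1) + n*(12*s^2 - 2*s) + 12*s^2 - 8*s + 1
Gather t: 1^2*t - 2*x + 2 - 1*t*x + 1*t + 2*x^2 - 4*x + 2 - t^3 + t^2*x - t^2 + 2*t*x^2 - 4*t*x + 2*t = -t^3 + t^2*(x - 1) + t*(2*x^2 - 5*x + 4) + 2*x^2 - 6*x + 4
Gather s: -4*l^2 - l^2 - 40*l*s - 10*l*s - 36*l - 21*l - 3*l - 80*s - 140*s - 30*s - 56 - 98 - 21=-5*l^2 - 60*l + s*(-50*l - 250) - 175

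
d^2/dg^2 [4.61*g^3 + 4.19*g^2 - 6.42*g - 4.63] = 27.66*g + 8.38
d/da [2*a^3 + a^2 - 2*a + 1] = 6*a^2 + 2*a - 2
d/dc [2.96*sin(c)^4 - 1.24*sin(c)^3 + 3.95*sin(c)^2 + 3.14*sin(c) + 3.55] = (11.84*sin(c)^3 - 3.72*sin(c)^2 + 7.9*sin(c) + 3.14)*cos(c)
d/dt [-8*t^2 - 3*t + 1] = -16*t - 3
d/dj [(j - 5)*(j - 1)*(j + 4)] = 3*j^2 - 4*j - 19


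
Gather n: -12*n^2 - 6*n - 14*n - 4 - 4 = -12*n^2 - 20*n - 8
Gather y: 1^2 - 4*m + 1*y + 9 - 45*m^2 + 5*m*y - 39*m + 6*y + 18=-45*m^2 - 43*m + y*(5*m + 7) + 28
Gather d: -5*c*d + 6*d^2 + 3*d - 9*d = 6*d^2 + d*(-5*c - 6)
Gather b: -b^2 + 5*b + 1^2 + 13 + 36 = -b^2 + 5*b + 50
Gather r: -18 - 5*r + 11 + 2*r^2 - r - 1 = 2*r^2 - 6*r - 8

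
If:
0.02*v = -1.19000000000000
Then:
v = -59.50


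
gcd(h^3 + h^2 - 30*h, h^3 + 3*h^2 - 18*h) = h^2 + 6*h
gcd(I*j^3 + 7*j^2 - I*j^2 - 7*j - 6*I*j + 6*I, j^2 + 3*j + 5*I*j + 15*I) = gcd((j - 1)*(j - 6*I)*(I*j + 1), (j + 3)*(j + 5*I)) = 1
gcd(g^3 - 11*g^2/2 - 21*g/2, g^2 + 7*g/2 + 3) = g + 3/2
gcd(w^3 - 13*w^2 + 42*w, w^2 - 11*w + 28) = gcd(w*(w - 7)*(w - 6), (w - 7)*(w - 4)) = w - 7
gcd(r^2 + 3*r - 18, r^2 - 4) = 1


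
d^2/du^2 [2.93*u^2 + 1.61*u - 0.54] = 5.86000000000000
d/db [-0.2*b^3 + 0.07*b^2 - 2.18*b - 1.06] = -0.6*b^2 + 0.14*b - 2.18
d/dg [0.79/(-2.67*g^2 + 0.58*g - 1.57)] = (4.2186*g - 0.4582)/(2.67*g^2 - 0.58*g + 1.57)^2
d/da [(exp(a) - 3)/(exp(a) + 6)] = 9*exp(a)/(exp(a) + 6)^2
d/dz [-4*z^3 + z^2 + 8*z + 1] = -12*z^2 + 2*z + 8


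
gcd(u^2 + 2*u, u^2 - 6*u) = u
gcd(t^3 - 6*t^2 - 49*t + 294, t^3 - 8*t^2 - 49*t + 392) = t^2 - 49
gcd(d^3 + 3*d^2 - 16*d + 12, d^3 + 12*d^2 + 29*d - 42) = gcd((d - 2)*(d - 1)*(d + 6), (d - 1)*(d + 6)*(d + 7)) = d^2 + 5*d - 6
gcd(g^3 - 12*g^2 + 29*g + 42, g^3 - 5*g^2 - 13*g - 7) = g^2 - 6*g - 7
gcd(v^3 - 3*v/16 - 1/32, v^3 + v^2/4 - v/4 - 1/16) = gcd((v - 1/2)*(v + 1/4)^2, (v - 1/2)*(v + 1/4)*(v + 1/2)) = v^2 - v/4 - 1/8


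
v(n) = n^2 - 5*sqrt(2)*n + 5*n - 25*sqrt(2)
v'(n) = 2*n - 5*sqrt(2) + 5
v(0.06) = -35.48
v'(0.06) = -1.95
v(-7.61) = 38.32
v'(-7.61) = -17.29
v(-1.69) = -29.00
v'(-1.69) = -5.45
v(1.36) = -36.32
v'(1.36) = 0.65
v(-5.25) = 3.08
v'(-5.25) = -12.57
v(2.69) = -33.69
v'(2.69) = 3.31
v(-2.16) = -26.22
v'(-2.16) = -6.39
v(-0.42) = -34.31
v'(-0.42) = -2.91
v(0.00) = -35.36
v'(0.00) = -2.07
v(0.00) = -35.36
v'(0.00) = -2.07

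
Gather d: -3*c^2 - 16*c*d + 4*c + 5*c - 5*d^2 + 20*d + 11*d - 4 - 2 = -3*c^2 + 9*c - 5*d^2 + d*(31 - 16*c) - 6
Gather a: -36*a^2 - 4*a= -36*a^2 - 4*a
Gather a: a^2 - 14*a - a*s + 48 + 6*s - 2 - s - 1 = a^2 + a*(-s - 14) + 5*s + 45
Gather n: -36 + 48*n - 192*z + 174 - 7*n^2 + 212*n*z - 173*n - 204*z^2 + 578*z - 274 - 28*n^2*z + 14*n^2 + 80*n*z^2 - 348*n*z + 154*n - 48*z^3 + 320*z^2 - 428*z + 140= n^2*(7 - 28*z) + n*(80*z^2 - 136*z + 29) - 48*z^3 + 116*z^2 - 42*z + 4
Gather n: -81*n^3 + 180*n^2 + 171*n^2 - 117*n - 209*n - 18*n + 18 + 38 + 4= -81*n^3 + 351*n^2 - 344*n + 60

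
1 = 1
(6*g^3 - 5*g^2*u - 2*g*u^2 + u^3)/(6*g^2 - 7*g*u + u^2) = (-6*g^2 - g*u + u^2)/(-6*g + u)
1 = 1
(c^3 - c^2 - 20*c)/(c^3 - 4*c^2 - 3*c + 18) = c*(c^2 - c - 20)/(c^3 - 4*c^2 - 3*c + 18)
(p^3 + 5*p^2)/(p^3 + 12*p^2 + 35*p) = p/(p + 7)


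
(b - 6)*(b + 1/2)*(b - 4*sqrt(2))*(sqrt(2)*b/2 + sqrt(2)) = sqrt(2)*b^4/2 - 4*b^3 - 7*sqrt(2)*b^3/4 - 7*sqrt(2)*b^2 + 14*b^2 - 3*sqrt(2)*b + 56*b + 24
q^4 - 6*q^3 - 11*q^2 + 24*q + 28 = (q - 7)*(q - 2)*(q + 1)*(q + 2)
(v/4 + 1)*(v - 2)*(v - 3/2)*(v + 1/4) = v^4/4 + 3*v^3/16 - 87*v^2/32 + 37*v/16 + 3/4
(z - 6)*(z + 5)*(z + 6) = z^3 + 5*z^2 - 36*z - 180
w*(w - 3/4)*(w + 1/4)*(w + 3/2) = w^4 + w^3 - 15*w^2/16 - 9*w/32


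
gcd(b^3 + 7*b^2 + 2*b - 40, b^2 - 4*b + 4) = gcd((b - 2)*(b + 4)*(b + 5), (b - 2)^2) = b - 2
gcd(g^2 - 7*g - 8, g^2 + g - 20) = 1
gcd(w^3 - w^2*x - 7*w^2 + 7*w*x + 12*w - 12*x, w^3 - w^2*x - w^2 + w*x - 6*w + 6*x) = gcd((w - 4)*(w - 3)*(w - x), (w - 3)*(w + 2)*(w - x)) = -w^2 + w*x + 3*w - 3*x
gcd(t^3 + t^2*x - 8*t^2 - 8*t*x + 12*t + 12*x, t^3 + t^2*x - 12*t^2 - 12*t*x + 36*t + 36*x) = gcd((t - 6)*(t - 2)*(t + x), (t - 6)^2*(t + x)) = t^2 + t*x - 6*t - 6*x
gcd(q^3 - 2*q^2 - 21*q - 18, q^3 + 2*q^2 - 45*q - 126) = q + 3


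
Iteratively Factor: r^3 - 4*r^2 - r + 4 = (r + 1)*(r^2 - 5*r + 4) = (r - 1)*(r + 1)*(r - 4)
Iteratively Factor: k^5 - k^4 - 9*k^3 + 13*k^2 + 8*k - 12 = (k - 2)*(k^4 + k^3 - 7*k^2 - k + 6) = (k - 2)*(k + 1)*(k^3 - 7*k + 6) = (k - 2)*(k + 1)*(k + 3)*(k^2 - 3*k + 2) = (k - 2)^2*(k + 1)*(k + 3)*(k - 1)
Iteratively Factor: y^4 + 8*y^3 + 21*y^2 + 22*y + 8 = (y + 1)*(y^3 + 7*y^2 + 14*y + 8) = (y + 1)^2*(y^2 + 6*y + 8) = (y + 1)^2*(y + 4)*(y + 2)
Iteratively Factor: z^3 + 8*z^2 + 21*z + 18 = (z + 3)*(z^2 + 5*z + 6) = (z + 2)*(z + 3)*(z + 3)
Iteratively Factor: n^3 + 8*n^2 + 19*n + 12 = (n + 4)*(n^2 + 4*n + 3) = (n + 1)*(n + 4)*(n + 3)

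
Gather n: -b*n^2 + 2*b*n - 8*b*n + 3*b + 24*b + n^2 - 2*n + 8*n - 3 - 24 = 27*b + n^2*(1 - b) + n*(6 - 6*b) - 27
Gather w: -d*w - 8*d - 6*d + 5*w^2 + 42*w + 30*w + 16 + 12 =-14*d + 5*w^2 + w*(72 - d) + 28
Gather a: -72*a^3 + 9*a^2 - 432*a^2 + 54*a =-72*a^3 - 423*a^2 + 54*a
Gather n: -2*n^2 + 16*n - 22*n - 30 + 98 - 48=-2*n^2 - 6*n + 20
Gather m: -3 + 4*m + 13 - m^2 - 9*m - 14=-m^2 - 5*m - 4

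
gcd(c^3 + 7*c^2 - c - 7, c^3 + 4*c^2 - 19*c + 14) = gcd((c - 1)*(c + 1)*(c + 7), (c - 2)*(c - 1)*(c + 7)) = c^2 + 6*c - 7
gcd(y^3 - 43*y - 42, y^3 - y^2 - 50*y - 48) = y^2 + 7*y + 6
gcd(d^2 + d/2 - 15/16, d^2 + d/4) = 1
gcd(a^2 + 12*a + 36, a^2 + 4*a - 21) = 1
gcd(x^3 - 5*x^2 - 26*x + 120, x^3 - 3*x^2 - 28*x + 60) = x^2 - x - 30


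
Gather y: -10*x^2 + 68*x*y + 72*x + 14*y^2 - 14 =-10*x^2 + 68*x*y + 72*x + 14*y^2 - 14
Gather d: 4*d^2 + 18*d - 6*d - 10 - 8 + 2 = 4*d^2 + 12*d - 16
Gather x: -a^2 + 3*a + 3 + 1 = -a^2 + 3*a + 4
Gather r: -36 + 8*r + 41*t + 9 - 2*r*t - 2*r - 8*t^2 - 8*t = r*(6 - 2*t) - 8*t^2 + 33*t - 27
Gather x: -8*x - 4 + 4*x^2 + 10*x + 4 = 4*x^2 + 2*x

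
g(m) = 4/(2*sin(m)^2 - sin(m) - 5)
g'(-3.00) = -0.27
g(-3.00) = -0.83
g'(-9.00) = -0.53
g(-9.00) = -0.94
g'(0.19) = 0.04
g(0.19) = -0.78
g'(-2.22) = -1.18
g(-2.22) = -1.36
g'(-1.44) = 0.62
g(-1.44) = -1.96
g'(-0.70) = 0.88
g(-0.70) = -1.13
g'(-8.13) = -1.11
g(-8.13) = -1.83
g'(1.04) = -0.26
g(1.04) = -0.91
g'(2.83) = 0.03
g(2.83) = -0.78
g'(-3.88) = 0.22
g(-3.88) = -0.84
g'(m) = 4*(-4*sin(m)*cos(m) + cos(m))/(2*sin(m)^2 - sin(m) - 5)^2 = 4*(1 - 4*sin(m))*cos(m)/(sin(m) + cos(2*m) + 4)^2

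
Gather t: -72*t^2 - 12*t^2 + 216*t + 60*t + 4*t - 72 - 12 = -84*t^2 + 280*t - 84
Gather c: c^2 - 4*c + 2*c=c^2 - 2*c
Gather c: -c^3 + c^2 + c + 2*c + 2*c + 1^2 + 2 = -c^3 + c^2 + 5*c + 3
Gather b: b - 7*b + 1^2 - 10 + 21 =12 - 6*b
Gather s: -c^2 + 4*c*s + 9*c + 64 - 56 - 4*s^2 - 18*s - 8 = -c^2 + 9*c - 4*s^2 + s*(4*c - 18)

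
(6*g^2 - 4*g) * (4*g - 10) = 24*g^3 - 76*g^2 + 40*g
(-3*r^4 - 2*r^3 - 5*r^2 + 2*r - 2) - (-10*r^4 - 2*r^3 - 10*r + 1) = 7*r^4 - 5*r^2 + 12*r - 3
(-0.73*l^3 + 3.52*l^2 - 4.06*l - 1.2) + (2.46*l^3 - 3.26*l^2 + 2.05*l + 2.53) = 1.73*l^3 + 0.26*l^2 - 2.01*l + 1.33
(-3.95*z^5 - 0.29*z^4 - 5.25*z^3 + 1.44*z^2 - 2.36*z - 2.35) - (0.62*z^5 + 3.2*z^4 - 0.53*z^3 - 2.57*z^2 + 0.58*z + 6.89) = -4.57*z^5 - 3.49*z^4 - 4.72*z^3 + 4.01*z^2 - 2.94*z - 9.24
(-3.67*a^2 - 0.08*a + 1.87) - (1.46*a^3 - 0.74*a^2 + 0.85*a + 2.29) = -1.46*a^3 - 2.93*a^2 - 0.93*a - 0.42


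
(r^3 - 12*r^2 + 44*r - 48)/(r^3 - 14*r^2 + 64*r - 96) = (r - 2)/(r - 4)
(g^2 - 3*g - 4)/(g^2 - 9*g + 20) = (g + 1)/(g - 5)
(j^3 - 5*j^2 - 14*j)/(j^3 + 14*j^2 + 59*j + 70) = j*(j - 7)/(j^2 + 12*j + 35)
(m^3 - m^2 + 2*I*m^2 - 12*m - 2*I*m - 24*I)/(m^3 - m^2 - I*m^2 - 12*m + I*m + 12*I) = (m + 2*I)/(m - I)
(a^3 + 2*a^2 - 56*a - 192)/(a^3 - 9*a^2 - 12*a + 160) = (a + 6)/(a - 5)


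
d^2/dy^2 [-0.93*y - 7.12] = 0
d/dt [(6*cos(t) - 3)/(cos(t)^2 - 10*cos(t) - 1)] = 6*(cos(t)^2 - cos(t) + 6)*sin(t)/(sin(t)^2 + 10*cos(t))^2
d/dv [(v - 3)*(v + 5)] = 2*v + 2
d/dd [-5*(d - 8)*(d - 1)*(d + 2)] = -15*d^2 + 70*d + 50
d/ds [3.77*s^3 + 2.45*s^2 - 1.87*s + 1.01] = 11.31*s^2 + 4.9*s - 1.87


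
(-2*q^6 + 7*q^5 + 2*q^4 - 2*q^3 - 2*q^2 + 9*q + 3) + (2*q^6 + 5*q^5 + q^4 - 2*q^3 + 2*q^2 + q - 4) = 12*q^5 + 3*q^4 - 4*q^3 + 10*q - 1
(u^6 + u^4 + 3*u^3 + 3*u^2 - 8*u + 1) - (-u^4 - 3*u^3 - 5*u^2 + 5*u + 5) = u^6 + 2*u^4 + 6*u^3 + 8*u^2 - 13*u - 4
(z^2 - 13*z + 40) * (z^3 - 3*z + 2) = z^5 - 13*z^4 + 37*z^3 + 41*z^2 - 146*z + 80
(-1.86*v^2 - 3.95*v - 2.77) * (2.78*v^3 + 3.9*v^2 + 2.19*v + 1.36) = -5.1708*v^5 - 18.235*v^4 - 27.179*v^3 - 21.9831*v^2 - 11.4383*v - 3.7672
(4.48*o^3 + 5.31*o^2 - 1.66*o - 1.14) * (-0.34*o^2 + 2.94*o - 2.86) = -1.5232*o^5 + 11.3658*o^4 + 3.363*o^3 - 19.6794*o^2 + 1.396*o + 3.2604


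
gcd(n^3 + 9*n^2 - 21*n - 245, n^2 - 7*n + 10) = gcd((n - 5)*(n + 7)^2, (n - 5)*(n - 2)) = n - 5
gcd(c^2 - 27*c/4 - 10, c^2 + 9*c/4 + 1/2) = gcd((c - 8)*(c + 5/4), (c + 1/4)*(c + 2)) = 1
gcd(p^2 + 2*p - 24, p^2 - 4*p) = p - 4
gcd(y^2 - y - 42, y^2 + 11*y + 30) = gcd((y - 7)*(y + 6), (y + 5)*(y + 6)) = y + 6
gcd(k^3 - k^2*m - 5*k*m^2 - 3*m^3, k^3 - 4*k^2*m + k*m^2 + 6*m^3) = k^2 - 2*k*m - 3*m^2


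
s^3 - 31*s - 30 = (s - 6)*(s + 1)*(s + 5)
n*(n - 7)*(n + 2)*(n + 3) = n^4 - 2*n^3 - 29*n^2 - 42*n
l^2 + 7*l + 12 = (l + 3)*(l + 4)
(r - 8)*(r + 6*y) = r^2 + 6*r*y - 8*r - 48*y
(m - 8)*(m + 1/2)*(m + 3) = m^3 - 9*m^2/2 - 53*m/2 - 12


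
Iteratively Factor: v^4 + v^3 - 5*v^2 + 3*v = (v + 3)*(v^3 - 2*v^2 + v) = (v - 1)*(v + 3)*(v^2 - v) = (v - 1)^2*(v + 3)*(v)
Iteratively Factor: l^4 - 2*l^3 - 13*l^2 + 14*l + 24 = (l - 2)*(l^3 - 13*l - 12) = (l - 4)*(l - 2)*(l^2 + 4*l + 3) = (l - 4)*(l - 2)*(l + 1)*(l + 3)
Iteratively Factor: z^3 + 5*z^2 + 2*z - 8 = (z + 2)*(z^2 + 3*z - 4) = (z + 2)*(z + 4)*(z - 1)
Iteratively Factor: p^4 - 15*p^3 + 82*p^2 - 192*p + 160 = (p - 4)*(p^3 - 11*p^2 + 38*p - 40) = (p - 5)*(p - 4)*(p^2 - 6*p + 8) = (p - 5)*(p - 4)*(p - 2)*(p - 4)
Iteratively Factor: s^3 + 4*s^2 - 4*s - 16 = (s + 2)*(s^2 + 2*s - 8) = (s - 2)*(s + 2)*(s + 4)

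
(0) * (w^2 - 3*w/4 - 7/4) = 0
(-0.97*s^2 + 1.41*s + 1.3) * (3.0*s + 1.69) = -2.91*s^3 + 2.5907*s^2 + 6.2829*s + 2.197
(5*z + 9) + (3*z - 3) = 8*z + 6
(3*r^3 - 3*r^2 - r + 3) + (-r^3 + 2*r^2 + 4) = 2*r^3 - r^2 - r + 7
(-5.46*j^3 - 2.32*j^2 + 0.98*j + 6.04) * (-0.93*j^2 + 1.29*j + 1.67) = 5.0778*j^5 - 4.8858*j^4 - 13.0224*j^3 - 8.2274*j^2 + 9.4282*j + 10.0868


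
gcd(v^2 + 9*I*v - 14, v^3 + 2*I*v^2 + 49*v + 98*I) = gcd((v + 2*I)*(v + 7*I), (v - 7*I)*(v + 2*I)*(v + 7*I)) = v^2 + 9*I*v - 14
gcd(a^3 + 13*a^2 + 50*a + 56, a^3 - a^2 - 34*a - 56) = a^2 + 6*a + 8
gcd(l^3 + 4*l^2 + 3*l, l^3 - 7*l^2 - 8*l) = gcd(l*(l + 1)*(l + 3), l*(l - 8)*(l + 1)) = l^2 + l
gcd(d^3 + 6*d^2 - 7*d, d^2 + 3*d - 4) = d - 1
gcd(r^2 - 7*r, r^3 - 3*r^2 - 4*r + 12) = 1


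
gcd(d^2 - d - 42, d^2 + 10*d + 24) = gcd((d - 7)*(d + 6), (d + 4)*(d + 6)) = d + 6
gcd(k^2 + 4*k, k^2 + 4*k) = k^2 + 4*k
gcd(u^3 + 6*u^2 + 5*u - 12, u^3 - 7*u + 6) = u^2 + 2*u - 3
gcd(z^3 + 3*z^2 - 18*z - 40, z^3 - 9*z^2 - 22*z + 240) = z + 5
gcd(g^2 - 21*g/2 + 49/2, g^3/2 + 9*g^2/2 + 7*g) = 1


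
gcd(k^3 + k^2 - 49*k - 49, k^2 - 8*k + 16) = 1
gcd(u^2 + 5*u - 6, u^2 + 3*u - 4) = u - 1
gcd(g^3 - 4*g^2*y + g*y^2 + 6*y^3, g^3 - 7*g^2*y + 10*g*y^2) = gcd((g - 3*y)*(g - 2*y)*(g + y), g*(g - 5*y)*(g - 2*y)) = -g + 2*y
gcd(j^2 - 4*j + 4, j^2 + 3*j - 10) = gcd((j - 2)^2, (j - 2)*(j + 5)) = j - 2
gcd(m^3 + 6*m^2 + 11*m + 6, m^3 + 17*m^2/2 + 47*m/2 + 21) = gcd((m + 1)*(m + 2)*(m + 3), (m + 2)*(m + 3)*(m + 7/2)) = m^2 + 5*m + 6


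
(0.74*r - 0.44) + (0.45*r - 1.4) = 1.19*r - 1.84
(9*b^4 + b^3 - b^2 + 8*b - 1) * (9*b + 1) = 81*b^5 + 18*b^4 - 8*b^3 + 71*b^2 - b - 1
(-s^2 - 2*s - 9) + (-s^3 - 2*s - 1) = -s^3 - s^2 - 4*s - 10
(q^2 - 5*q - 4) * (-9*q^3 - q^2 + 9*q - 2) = -9*q^5 + 44*q^4 + 50*q^3 - 43*q^2 - 26*q + 8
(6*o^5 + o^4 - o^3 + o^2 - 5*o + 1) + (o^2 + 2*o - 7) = 6*o^5 + o^4 - o^3 + 2*o^2 - 3*o - 6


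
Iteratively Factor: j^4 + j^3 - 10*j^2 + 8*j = (j + 4)*(j^3 - 3*j^2 + 2*j) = j*(j + 4)*(j^2 - 3*j + 2) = j*(j - 1)*(j + 4)*(j - 2)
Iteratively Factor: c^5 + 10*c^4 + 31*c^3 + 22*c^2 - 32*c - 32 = (c + 1)*(c^4 + 9*c^3 + 22*c^2 - 32) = (c + 1)*(c + 4)*(c^3 + 5*c^2 + 2*c - 8) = (c + 1)*(c + 4)^2*(c^2 + c - 2) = (c + 1)*(c + 2)*(c + 4)^2*(c - 1)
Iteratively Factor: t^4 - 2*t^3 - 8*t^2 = (t - 4)*(t^3 + 2*t^2) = (t - 4)*(t + 2)*(t^2) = t*(t - 4)*(t + 2)*(t)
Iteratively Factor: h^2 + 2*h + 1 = (h + 1)*(h + 1)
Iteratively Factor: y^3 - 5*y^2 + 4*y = (y - 4)*(y^2 - y) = y*(y - 4)*(y - 1)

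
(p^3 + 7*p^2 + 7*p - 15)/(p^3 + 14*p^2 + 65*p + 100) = (p^2 + 2*p - 3)/(p^2 + 9*p + 20)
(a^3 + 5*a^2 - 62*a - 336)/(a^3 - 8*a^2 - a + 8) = (a^2 + 13*a + 42)/(a^2 - 1)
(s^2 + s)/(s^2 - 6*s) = (s + 1)/(s - 6)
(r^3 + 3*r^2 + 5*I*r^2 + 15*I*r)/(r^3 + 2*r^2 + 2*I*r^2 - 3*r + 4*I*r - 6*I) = r*(r + 5*I)/(r^2 + r*(-1 + 2*I) - 2*I)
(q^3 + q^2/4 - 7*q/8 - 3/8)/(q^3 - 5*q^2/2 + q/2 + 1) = (q + 3/4)/(q - 2)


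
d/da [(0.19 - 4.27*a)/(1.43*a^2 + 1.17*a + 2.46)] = (6.1061*a^2 - 0.5434*a - 10.7265)/(2.0449*a^4 + 3.3462*a^3 + 8.4045*a^2 + 5.7564*a + 6.0516)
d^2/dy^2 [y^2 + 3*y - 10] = 2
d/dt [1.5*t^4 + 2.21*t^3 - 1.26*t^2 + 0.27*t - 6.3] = 6.0*t^3 + 6.63*t^2 - 2.52*t + 0.27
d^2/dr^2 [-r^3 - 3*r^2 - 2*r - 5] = -6*r - 6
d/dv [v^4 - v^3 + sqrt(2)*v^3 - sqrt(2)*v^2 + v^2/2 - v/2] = 4*v^3 - 3*v^2 + 3*sqrt(2)*v^2 - 2*sqrt(2)*v + v - 1/2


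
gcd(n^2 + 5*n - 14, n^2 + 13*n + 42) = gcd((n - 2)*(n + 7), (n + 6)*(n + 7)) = n + 7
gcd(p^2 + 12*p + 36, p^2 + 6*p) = p + 6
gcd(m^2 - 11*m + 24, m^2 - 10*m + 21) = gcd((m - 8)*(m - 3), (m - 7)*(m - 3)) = m - 3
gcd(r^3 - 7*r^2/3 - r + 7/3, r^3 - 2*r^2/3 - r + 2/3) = r^2 - 1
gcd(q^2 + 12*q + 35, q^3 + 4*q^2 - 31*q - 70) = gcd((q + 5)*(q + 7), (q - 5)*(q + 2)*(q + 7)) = q + 7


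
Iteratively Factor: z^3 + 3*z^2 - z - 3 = (z - 1)*(z^2 + 4*z + 3) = (z - 1)*(z + 3)*(z + 1)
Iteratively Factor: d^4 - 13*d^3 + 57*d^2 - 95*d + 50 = (d - 5)*(d^3 - 8*d^2 + 17*d - 10) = (d - 5)*(d - 2)*(d^2 - 6*d + 5) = (d - 5)^2*(d - 2)*(d - 1)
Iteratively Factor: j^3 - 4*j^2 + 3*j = (j - 3)*(j^2 - j) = (j - 3)*(j - 1)*(j)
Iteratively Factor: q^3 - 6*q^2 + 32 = (q - 4)*(q^2 - 2*q - 8) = (q - 4)*(q + 2)*(q - 4)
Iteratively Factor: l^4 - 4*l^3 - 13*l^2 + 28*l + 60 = (l - 3)*(l^3 - l^2 - 16*l - 20) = (l - 5)*(l - 3)*(l^2 + 4*l + 4) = (l - 5)*(l - 3)*(l + 2)*(l + 2)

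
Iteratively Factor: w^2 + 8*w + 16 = (w + 4)*(w + 4)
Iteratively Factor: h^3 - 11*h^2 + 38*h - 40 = (h - 2)*(h^2 - 9*h + 20) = (h - 5)*(h - 2)*(h - 4)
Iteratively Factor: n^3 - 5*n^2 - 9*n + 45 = (n + 3)*(n^2 - 8*n + 15) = (n - 5)*(n + 3)*(n - 3)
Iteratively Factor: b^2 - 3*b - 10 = (b + 2)*(b - 5)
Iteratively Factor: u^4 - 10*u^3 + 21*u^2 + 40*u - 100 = (u + 2)*(u^3 - 12*u^2 + 45*u - 50) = (u - 5)*(u + 2)*(u^2 - 7*u + 10) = (u - 5)^2*(u + 2)*(u - 2)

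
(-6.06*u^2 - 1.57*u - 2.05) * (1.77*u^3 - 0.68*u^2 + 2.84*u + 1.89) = -10.7262*u^5 + 1.3419*u^4 - 19.7713*u^3 - 14.5182*u^2 - 8.7893*u - 3.8745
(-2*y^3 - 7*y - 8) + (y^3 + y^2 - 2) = -y^3 + y^2 - 7*y - 10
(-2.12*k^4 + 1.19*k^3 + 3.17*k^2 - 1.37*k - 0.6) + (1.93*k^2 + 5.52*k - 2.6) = -2.12*k^4 + 1.19*k^3 + 5.1*k^2 + 4.15*k - 3.2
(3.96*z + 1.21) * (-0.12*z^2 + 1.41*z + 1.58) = -0.4752*z^3 + 5.4384*z^2 + 7.9629*z + 1.9118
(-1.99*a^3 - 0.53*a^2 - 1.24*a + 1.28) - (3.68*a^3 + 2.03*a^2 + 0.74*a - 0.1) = -5.67*a^3 - 2.56*a^2 - 1.98*a + 1.38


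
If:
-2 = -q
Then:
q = 2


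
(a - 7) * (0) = 0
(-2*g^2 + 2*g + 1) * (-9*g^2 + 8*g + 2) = 18*g^4 - 34*g^3 + 3*g^2 + 12*g + 2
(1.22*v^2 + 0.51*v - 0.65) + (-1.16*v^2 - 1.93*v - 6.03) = 0.0600000000000001*v^2 - 1.42*v - 6.68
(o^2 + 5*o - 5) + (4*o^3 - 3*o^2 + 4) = 4*o^3 - 2*o^2 + 5*o - 1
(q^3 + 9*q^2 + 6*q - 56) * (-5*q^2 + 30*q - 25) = -5*q^5 - 15*q^4 + 215*q^3 + 235*q^2 - 1830*q + 1400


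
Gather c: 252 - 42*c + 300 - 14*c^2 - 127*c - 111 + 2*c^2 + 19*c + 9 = -12*c^2 - 150*c + 450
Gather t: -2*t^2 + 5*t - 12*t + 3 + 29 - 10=-2*t^2 - 7*t + 22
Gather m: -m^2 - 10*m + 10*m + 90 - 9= 81 - m^2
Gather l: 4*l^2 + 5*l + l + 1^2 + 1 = 4*l^2 + 6*l + 2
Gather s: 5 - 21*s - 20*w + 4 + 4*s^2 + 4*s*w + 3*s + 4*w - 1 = 4*s^2 + s*(4*w - 18) - 16*w + 8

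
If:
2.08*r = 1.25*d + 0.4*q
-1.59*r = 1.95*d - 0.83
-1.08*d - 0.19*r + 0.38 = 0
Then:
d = 0.33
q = -0.44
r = 0.12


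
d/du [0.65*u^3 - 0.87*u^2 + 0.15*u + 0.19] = 1.95*u^2 - 1.74*u + 0.15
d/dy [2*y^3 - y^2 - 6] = 2*y*(3*y - 1)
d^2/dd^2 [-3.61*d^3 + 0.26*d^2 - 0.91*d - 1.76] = 0.52 - 21.66*d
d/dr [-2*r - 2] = -2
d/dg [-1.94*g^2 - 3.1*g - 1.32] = -3.88*g - 3.1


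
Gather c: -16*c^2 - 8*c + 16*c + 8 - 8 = -16*c^2 + 8*c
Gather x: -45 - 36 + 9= -72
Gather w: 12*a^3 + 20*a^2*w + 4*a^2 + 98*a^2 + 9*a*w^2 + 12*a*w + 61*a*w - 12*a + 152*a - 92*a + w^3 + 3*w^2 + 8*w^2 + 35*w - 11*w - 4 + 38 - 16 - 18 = 12*a^3 + 102*a^2 + 48*a + w^3 + w^2*(9*a + 11) + w*(20*a^2 + 73*a + 24)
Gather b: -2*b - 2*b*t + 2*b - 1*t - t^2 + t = -2*b*t - t^2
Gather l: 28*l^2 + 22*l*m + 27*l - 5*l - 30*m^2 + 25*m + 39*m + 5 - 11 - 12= 28*l^2 + l*(22*m + 22) - 30*m^2 + 64*m - 18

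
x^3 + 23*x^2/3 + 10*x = x*(x + 5/3)*(x + 6)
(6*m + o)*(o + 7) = 6*m*o + 42*m + o^2 + 7*o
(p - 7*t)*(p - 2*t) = p^2 - 9*p*t + 14*t^2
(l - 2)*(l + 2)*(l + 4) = l^3 + 4*l^2 - 4*l - 16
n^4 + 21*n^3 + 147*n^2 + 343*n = n*(n + 7)^3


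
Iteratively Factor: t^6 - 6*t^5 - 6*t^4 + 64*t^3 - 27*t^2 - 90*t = (t - 5)*(t^5 - t^4 - 11*t^3 + 9*t^2 + 18*t) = (t - 5)*(t + 3)*(t^4 - 4*t^3 + t^2 + 6*t) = (t - 5)*(t + 1)*(t + 3)*(t^3 - 5*t^2 + 6*t) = (t - 5)*(t - 3)*(t + 1)*(t + 3)*(t^2 - 2*t) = t*(t - 5)*(t - 3)*(t + 1)*(t + 3)*(t - 2)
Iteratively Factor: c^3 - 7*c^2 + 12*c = (c - 4)*(c^2 - 3*c) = c*(c - 4)*(c - 3)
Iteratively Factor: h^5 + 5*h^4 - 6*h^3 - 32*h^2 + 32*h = (h + 4)*(h^4 + h^3 - 10*h^2 + 8*h) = (h - 1)*(h + 4)*(h^3 + 2*h^2 - 8*h) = (h - 1)*(h + 4)^2*(h^2 - 2*h) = h*(h - 1)*(h + 4)^2*(h - 2)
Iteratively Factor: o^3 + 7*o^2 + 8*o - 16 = (o + 4)*(o^2 + 3*o - 4) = (o + 4)^2*(o - 1)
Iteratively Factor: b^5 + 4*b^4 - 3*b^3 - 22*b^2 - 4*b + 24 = (b + 2)*(b^4 + 2*b^3 - 7*b^2 - 8*b + 12) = (b - 1)*(b + 2)*(b^3 + 3*b^2 - 4*b - 12) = (b - 1)*(b + 2)*(b + 3)*(b^2 - 4) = (b - 1)*(b + 2)^2*(b + 3)*(b - 2)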